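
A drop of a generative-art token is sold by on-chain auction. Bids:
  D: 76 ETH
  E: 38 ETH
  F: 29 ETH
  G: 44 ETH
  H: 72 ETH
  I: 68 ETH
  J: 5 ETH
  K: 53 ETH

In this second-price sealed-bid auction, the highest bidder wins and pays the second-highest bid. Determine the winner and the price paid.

D pays 72 ETH

Second-price sealed-bid auction: the highest bidder wins and pays the second-highest bid.
Bids ranked: 76 (D) > 72 (H) > 68 (I) > 53 (K) > 44 (G) > 38 (E) > …
D wins with the highest bid; price is set by the runner-up at 72 ETH.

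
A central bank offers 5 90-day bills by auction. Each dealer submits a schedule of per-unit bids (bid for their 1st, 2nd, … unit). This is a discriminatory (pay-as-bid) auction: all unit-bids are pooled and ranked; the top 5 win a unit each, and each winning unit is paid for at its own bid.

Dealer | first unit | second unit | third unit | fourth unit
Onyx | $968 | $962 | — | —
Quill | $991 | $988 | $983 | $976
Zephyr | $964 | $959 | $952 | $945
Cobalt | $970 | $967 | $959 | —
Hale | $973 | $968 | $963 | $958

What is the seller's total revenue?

All unit-bids, highest first — top 5: 991 (Quill-1), 988 (Quill-2), 983 (Quill-3), 976 (Quill-4), 973 (Hale-1)
Next rejected bid: $970 (not a price — pay-as-bid).
Each winning unit pays its own bid.
Revenue = 991 + 988 + 983 + 976 + 973 = $4,911.

Total revenue: $4,911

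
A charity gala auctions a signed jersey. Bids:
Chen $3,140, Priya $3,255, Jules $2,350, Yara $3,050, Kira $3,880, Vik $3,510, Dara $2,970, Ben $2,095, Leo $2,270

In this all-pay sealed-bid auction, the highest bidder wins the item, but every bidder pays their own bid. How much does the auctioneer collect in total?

Rule: the highest bidder wins the item, but every bidder pays their own bid.
Bids ranked: 3,880 (Kira) > 3,510 (Vik) > 3,255 (Priya) > 3,140 (Chen) > 3,050 (Yara) > 2,970 (Dara) > …
Kira wins with the top bid; all bids are sunk regardless.
Every bidder forfeits their bid regardless of winning.
Revenue = 3,140 + 3,255 + 2,350 + 3,050 + 3,880 + 3,510 + 2,970 + 2,095 + 2,270 = $26,520.

Total revenue: $26,520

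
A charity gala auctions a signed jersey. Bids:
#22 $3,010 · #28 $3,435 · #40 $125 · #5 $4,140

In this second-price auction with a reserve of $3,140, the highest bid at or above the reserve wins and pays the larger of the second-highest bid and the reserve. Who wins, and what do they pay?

#5 pays $3,435

Sorting bids: 4,140 (#5) > 3,435 (#28) > 3,010 (#22) > 125 (#40)
Highest eligible bid: #5 at $4,140.
Second-highest bid $3,435 exceeds the reserve $3,140 → payment $3,435.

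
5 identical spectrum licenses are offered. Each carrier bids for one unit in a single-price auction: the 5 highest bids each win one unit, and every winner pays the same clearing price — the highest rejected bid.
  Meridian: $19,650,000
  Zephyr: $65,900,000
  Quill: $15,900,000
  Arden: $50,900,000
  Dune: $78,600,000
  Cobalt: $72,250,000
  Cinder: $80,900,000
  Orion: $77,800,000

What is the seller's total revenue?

Bids ranked high→low: 80,900,000 (Cinder), 78,600,000 (Dune), 77,800,000 (Orion), 72,250,000 (Cobalt), 65,900,000 (Zephyr), 50,900,000 (Arden), 19,650,000 (Meridian), …
The 5 highest are Cinder, Dune, Orion, Cobalt, Zephyr.
First losing bid is Arden's $50,900,000, which sets the uniform price.
Total revenue = 5 × $50,900,000 = $254,500,000.

Total revenue: $254,500,000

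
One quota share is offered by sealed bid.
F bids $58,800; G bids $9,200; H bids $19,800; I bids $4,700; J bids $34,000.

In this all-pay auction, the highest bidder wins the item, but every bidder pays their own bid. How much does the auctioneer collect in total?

Sorting bids: 58,800 (F) > 34,000 (J) > 19,800 (H) > 9,200 (G) > 4,700 (I)
Every bidder forfeits their bid regardless of winning.
Revenue = 58,800 + 9,200 + 19,800 + 4,700 + 34,000 = $126,500.

Total revenue: $126,500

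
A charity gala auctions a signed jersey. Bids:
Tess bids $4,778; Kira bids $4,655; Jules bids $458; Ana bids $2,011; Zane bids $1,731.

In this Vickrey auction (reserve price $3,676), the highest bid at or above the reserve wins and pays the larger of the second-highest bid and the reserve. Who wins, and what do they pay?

Tess pays $4,655

Sorting bids: 4,778 (Tess) > 4,655 (Kira) > 2,011 (Ana) > 1,731 (Zane) > 458 (Jules)
Tess has the top bid at or above the reserve ($4,778).
Second-highest bid $4,655 exceeds the reserve $3,676 → payment $4,655.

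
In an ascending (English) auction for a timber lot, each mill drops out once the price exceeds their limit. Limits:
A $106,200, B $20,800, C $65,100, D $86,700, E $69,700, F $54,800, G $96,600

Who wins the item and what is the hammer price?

A wins at $96,600

Ascending (English) auction: the price rises until one bidder remains; the winner pays the price at which the last rival dropped out.
Limits ranked: 106,200 (A) > 96,600 (G) > 86,700 (D) > 69,700 (E) > 65,100 (C) > 54,800 (F) > …
G is the last rival to drop out, at $96,600; A remains and wins at that price.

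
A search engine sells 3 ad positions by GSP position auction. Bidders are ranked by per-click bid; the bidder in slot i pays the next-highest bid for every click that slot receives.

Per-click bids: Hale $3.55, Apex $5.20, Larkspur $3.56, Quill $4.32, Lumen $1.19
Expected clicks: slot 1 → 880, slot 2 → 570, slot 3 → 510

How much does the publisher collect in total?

Per-click bids in order: $5.20 (Apex) > $4.32 (Quill) > $3.56 (Larkspur) > $3.55 (Hale) > …
Slot 1: Apex pays $4.32 × 880 = $3801.60
Slot 2: Quill pays $3.56 × 570 = $2029.20
Slot 3: Larkspur pays $3.55 × 510 = $1810.50
Total = $7641.30

Total revenue: $7641.30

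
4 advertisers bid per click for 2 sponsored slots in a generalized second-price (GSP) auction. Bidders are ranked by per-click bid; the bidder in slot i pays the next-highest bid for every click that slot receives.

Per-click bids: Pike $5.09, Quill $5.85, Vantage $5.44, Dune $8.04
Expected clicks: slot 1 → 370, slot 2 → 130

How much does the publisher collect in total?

Per-click bids in order: $8.04 (Dune) > $5.85 (Quill) > $5.44 (Vantage) > …
Slot 1: Dune pays $5.85 × 370 = $2164.50
Slot 2: Quill pays $5.44 × 130 = $707.20
Total = $2871.70

Total revenue: $2871.70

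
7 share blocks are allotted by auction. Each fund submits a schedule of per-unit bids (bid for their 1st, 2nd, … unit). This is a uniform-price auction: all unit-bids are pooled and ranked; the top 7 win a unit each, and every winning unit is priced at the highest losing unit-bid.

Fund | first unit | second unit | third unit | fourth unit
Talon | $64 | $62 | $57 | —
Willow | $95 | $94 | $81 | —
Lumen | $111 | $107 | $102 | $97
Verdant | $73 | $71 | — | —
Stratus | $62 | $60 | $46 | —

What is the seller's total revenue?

Pooled unit-bids ranked (top 7): 111 (Lumen-1), 107 (Lumen-2), 102 (Lumen-3), 97 (Lumen-4), 95 (Willow-1), 94 (Willow-2), 81 (Willow-3)
The (k+1)-th unit-bid is $73.
Allocation: Lumen 4, Willow 3. Every unit priced at $73.
Revenue = 7 × 73 = $511.

Total revenue: $511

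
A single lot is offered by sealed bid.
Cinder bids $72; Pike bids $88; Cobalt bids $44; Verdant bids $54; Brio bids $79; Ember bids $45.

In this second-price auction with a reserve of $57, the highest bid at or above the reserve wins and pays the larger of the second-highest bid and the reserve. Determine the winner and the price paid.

Pike pays $79

Sorting bids: 88 (Pike) > 79 (Brio) > 72 (Cinder) > 54 (Verdant) > 45 (Ember) > 44 (Cobalt)
Pike has the top bid at or above the reserve ($88).
Second-highest bid $79 exceeds the reserve $57 → payment $79.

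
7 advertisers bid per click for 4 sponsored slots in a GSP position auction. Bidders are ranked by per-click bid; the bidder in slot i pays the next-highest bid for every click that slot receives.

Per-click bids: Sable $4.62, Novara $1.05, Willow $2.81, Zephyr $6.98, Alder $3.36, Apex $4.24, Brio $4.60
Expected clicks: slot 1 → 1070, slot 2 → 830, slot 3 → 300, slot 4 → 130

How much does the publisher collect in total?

Total revenue: $10470.20

Sorting advertisers: $6.98 (Zephyr) > $4.62 (Sable) > $4.60 (Brio) > $4.24 (Apex) > $3.36 (Alder) > …
Slot 1: Zephyr pays $4.62 × 1070 = $4943.40
Slot 2: Sable pays $4.60 × 830 = $3818.00
Slot 3: Brio pays $4.24 × 300 = $1272.00
Slot 4: Apex pays $3.36 × 130 = $436.80
Total = $10470.20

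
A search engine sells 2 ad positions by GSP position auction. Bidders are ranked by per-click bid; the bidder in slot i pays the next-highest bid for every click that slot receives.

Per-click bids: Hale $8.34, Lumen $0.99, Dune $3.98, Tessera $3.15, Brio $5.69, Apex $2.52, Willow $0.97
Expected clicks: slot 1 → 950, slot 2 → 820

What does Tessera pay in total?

Tessera pays $0.00

Per-click bids in order: $8.34 (Hale) > $5.69 (Brio) > $3.98 (Dune) > …
Tessera ranks below slot 2 → no slot, pays nothing.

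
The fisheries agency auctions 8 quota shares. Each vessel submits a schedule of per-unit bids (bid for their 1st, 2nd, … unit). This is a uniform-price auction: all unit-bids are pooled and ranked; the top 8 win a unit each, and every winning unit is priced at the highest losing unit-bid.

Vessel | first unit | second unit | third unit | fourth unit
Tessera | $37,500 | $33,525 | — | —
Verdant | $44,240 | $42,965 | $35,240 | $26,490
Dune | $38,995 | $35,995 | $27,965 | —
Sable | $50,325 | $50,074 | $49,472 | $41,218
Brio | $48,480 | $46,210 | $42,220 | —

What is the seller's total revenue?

Pooled unit-bids ranked (top 8): 50,325 (Sable-1), 50,074 (Sable-2), 49,472 (Sable-3), 48,480 (Brio-1), 46,210 (Brio-2), 44,240 (Verdant-1), 42,965 (Verdant-2), 42,220 (Brio-3)
The (k+1)-th unit-bid is $41,218.
Allocation: Brio 3, Sable 3, Verdant 2. Every unit priced at $41,218.
Revenue = 8 × 41,218 = $329,744.

Total revenue: $329,744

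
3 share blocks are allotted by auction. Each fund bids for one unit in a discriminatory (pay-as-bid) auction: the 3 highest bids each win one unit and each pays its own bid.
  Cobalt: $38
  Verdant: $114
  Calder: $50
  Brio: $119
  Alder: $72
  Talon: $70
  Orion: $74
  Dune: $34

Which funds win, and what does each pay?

Ordering the bids: 119 (Brio), 114 (Verdant), 74 (Orion), 72 (Alder), 70 (Talon), …
Winners (3 units): Brio, Verdant, Orion.
Each winner pays its own bid: Brio $119, Verdant $114, Orion $74.

Brio $119, Verdant $114, Orion $74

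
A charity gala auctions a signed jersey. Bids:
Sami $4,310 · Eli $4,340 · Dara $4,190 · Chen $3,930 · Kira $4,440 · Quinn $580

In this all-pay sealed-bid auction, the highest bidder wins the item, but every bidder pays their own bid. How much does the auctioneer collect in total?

All-pay sealed-bid auction: the highest bidder wins the item, but every bidder pays their own bid.
Sorting bids: 4,440 (Kira) > 4,340 (Eli) > 4,310 (Sami) > 4,190 (Dara) > 3,930 (Chen) > 580 (Quinn)
Kira wins with the top bid; all bids are sunk regardless.
Every bidder forfeits their bid regardless of winning.
Revenue = 4,310 + 4,340 + 4,190 + 3,930 + 4,440 + 580 = $21,790.

Total revenue: $21,790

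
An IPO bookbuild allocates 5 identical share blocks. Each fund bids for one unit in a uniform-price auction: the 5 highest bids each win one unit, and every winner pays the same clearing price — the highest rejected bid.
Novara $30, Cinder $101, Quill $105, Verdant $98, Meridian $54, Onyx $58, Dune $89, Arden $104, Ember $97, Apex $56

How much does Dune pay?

Dune pays $0

Sorting: 105 (Quill), 104 (Arden), 101 (Cinder), 98 (Verdant), 97 (Ember), 89 (Dune), 58 (Onyx), …
The 5 highest are Quill, Arden, Cinder, Verdant, Ember.
Highest unsuccessful bid: $89 → clearing price.
Dune does not win → pays $0.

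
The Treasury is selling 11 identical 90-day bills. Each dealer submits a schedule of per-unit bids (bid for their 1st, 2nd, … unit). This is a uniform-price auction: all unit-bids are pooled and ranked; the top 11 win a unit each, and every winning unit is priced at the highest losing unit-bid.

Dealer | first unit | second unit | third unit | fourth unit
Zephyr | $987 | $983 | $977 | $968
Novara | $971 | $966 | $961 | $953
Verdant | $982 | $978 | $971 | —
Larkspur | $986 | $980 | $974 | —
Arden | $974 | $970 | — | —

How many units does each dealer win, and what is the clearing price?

Arden 1, Larkspur 3, Novara 1, Verdant 3, Zephyr 3; clearing price $970

Pooled unit-bids ranked (top 11): 987 (Zephyr-1), 986 (Larkspur-1), 983 (Zephyr-2), 982 (Verdant-1), 980 (Larkspur-2), 978 (Verdant-2), 977 (Zephyr-3), 974 (Larkspur-3), 974 (Arden-1), 971 (Novara-1), 971 (Verdant-3)
The (k+1)-th unit-bid is $970.
Allocation: Arden 1, Larkspur 3, Novara 1, Verdant 3, Zephyr 3.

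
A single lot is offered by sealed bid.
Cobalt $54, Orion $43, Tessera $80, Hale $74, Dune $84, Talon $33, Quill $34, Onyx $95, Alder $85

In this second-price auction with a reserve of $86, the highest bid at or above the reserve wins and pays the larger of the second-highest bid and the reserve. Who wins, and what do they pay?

Bids ranked: 95 (Onyx) > 85 (Alder) > 84 (Dune) > 80 (Tessera) > 74 (Hale) > 54 (Cobalt) > …
Highest eligible bid: Onyx at $95.
max(second-highest $85, reserve $86) = $86.

Onyx pays $86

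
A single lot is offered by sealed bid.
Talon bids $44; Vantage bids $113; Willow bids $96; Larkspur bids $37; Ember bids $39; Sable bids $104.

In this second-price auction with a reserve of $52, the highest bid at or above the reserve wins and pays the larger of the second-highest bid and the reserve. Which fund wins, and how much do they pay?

Second-price auction with a reserve of $52: the highest bid at or above the reserve wins and pays the larger of the second-highest bid and the reserve.
Bids ranked: 113 (Vantage) > 104 (Sable) > 96 (Willow) > 44 (Talon) > 39 (Ember) > 37 (Larkspur)
Highest eligible bid: Vantage at $113.
max(second-highest $104, reserve $52) = $104; the reserve does not bind.

Vantage pays $104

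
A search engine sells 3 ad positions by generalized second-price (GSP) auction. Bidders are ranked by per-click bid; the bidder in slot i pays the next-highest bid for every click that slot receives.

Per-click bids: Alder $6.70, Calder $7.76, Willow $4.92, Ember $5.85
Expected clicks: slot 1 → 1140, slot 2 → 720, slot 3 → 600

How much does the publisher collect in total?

Total revenue: $14802.00

Per-click bids in order: $7.76 (Calder) > $6.70 (Alder) > $5.85 (Ember) > $4.92 (Willow)
Slot 1: Calder pays $6.70 × 1140 = $7638.00
Slot 2: Alder pays $5.85 × 720 = $4212.00
Slot 3: Ember pays $4.92 × 600 = $2952.00
Total = $14802.00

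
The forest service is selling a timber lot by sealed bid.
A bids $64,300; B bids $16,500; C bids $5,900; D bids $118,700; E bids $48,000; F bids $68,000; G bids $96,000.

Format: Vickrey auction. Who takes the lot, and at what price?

Bids in order: 118,700 (D) > 96,000 (G) > 68,000 (F) > 64,300 (A) > 48,000 (E) > 16,500 (B) > …
D is highest; pays the second-highest bid, $96,000.

D pays $96,000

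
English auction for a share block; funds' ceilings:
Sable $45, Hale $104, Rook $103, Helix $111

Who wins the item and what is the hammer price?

Sorting limits: 111 (Helix) > 104 (Hale) > 103 (Rook) > 45 (Sable)
Bidding ends when Hale exits at $104; Helix takes it.

Helix wins at $104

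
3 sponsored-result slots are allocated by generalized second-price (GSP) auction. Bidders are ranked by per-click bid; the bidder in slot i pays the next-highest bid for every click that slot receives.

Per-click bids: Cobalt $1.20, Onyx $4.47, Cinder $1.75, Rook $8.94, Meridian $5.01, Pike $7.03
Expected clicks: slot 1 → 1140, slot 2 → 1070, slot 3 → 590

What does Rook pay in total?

Rook pays $8014.20

Per-click bids in order: $8.94 (Rook) > $7.03 (Pike) > $5.01 (Meridian) > $4.47 (Onyx) > …
Rook holds slot 1 → pays next bid $7.03 × 1140 clicks = $8014.20.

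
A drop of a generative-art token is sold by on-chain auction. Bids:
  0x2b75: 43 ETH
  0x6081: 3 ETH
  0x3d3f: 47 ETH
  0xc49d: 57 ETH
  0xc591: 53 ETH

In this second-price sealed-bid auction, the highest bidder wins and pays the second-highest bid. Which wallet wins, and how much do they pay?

Sorting bids: 57 (0xc49d) > 53 (0xc591) > 47 (0x3d3f) > 43 (0x2b75) > 3 (0x6081)
0xc49d wins with the highest bid; price is set by the runner-up at 53 ETH.

0xc49d pays 53 ETH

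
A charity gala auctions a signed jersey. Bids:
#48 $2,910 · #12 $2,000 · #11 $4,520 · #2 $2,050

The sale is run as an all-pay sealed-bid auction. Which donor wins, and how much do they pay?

Sorting bids: 4,520 (#11) > 2,910 (#48) > 2,050 (#2) > 2,000 (#12)
#11 wins with the top bid; all bids are sunk regardless.

#11 pays $4,520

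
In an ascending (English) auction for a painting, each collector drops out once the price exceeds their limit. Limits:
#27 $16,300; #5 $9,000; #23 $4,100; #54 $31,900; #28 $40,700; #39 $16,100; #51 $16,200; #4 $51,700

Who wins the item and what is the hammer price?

#4 wins at $40,700

Ascending (English) auction: the price rises until one bidder remains; the winner pays the price at which the last rival dropped out.
Sorting limits: 51,700 (#4) > 40,700 (#28) > 31,900 (#54) > 16,300 (#27) > 16,200 (#51) > 16,100 (#39) > …
#28 is the last rival to drop out, at $40,700; #4 remains and wins at that price.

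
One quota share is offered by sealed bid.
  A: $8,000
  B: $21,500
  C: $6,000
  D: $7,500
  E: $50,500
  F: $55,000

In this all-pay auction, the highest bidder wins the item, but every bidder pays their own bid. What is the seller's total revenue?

Total revenue: $148,500

Bids ranked: 55,000 (F) > 50,500 (E) > 21,500 (B) > 8,000 (A) > 7,500 (D) > 6,000 (C)
F wins with the top bid; all bids are sunk regardless.
Every bidder forfeits their bid regardless of winning.
Revenue = 8,000 + 21,500 + 6,000 + 7,500 + 50,500 + 55,000 = $148,500.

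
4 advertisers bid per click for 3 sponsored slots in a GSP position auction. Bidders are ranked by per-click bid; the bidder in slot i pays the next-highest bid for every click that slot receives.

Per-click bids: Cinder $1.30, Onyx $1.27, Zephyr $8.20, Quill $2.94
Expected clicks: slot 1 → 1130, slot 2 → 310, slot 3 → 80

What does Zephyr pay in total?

Zephyr pays $3322.20

Ranked by bid: $8.20 (Zephyr) > $2.94 (Quill) > $1.30 (Cinder) > $1.27 (Onyx)
Zephyr holds slot 1 → pays next bid $2.94 × 1130 clicks = $3322.20.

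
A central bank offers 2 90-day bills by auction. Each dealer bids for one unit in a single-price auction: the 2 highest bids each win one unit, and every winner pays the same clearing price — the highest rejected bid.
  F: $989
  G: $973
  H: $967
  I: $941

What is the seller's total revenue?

Sorting: 989 (F), 973 (G), 967 (H), 941 (I)
The 2 highest are F, G.
Highest unsuccessful bid: $967 → clearing price.
Total revenue = 2 × $967 = $1,934.

Total revenue: $1,934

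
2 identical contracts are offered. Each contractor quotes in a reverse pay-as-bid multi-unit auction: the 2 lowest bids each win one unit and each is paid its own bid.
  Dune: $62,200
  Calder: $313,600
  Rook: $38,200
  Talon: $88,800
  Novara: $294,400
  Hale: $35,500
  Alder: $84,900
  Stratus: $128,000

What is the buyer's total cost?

Total cost: $73,700

Sorting: 35,500 (Hale), 38,200 (Rook), 62,200 (Dune), 84,900 (Alder), …
Lowest 2: Hale, Rook.
Total cost = 35,500 + 38,200 = $73,700.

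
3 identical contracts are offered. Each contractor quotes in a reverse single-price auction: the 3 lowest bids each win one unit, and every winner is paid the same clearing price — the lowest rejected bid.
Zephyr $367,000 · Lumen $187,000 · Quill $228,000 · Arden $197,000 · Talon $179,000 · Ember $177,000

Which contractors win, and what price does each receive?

Ember, Talon, Lumen; each is paid $197,000

Bids ranked low→high: 177,000 (Ember), 179,000 (Talon), 187,000 (Lumen), 197,000 (Arden), 228,000 (Quill), …
Winners (3 units): Ember, Talon, Lumen.
Clearing price = lowest rejected bid = $197,000.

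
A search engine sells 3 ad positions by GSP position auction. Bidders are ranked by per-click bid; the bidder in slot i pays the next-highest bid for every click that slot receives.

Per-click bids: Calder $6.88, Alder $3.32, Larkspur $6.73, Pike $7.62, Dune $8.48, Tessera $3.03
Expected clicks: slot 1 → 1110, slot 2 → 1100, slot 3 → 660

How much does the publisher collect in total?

Total revenue: $20468.00

Sorting advertisers: $8.48 (Dune) > $7.62 (Pike) > $6.88 (Calder) > $6.73 (Larkspur) > …
Slot 1: Dune pays $7.62 × 1110 = $8458.20
Slot 2: Pike pays $6.88 × 1100 = $7568.00
Slot 3: Calder pays $6.73 × 660 = $4441.80
Total = $20468.00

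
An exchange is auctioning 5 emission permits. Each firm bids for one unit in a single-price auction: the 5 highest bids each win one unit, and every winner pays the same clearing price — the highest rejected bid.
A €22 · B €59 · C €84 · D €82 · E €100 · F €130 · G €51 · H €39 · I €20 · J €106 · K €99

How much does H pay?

Sorting: 130 (F), 106 (J), 100 (E), 99 (K), 84 (C), 82 (D), 59 (B), …
Winners (5 units): F, J, E, K, C.
First losing bid is D's €82, which sets the uniform price.
H does not win → pays €0.

H pays €0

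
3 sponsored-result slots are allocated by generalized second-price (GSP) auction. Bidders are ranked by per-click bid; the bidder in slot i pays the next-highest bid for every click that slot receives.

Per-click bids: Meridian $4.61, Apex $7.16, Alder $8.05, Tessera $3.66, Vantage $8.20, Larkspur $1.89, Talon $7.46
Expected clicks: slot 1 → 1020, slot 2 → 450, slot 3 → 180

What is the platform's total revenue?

Per-click bids in order: $8.20 (Vantage) > $8.05 (Alder) > $7.46 (Talon) > $7.16 (Apex) > …
Slot 1: Vantage pays $8.05 × 1020 = $8211.00
Slot 2: Alder pays $7.46 × 450 = $3357.00
Slot 3: Talon pays $7.16 × 180 = $1288.80
Total = $12856.80

Total revenue: $12856.80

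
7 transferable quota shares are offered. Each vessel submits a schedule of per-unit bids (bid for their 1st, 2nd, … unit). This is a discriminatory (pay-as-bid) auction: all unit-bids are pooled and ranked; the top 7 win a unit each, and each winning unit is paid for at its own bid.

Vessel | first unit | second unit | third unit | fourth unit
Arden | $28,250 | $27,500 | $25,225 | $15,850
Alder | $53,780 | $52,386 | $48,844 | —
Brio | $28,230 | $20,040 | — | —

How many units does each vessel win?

Pooled unit-bids ranked (top 7): 53,780 (Alder-1), 52,386 (Alder-2), 48,844 (Alder-3), 28,250 (Arden-1), 28,230 (Brio-1), 27,500 (Arden-2), 25,225 (Arden-3)
Next rejected bid: $20,040 (not a price — pay-as-bid).
Allocation: Alder 3, Arden 3, Brio 1.

Alder 3, Arden 3, Brio 1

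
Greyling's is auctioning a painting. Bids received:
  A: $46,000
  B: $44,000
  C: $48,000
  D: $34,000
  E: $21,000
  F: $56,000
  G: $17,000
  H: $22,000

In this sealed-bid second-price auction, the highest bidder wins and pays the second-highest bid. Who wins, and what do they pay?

F pays $48,000

Bids in order: 56,000 (F) > 48,000 (C) > 46,000 (A) > 44,000 (B) > 34,000 (D) > 22,000 (H) > …
F is highest; pays the second-highest bid, $48,000.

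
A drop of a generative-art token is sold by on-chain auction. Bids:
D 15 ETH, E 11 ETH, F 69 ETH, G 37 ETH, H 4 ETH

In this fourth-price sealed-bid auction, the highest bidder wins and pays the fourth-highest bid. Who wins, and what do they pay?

Bids in order: 69 (F) > 37 (G) > 15 (D) > 11 (E) > 4 (H)
F wins; payment is bid #4 in the ranking = 11 ETH.

F pays 11 ETH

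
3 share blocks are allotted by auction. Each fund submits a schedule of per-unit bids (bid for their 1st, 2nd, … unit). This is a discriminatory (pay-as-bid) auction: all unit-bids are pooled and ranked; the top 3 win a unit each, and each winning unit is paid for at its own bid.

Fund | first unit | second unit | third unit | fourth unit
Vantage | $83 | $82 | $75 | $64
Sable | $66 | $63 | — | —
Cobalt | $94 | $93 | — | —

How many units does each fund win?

Pooled unit-bids ranked (top 3): 94 (Cobalt-1), 93 (Cobalt-2), 83 (Vantage-1)
Next rejected bid: $82 (not a price — pay-as-bid).
Allocation: Cobalt 2, Vantage 1.

Cobalt 2, Vantage 1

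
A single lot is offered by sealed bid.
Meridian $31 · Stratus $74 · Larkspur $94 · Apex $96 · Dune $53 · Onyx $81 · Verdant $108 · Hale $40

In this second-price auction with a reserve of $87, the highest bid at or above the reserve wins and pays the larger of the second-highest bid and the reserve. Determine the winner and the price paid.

Verdant pays $96

Sorting bids: 108 (Verdant) > 96 (Apex) > 94 (Larkspur) > 81 (Onyx) > 74 (Stratus) > 53 (Dune) > …
Highest eligible bid: Verdant at $108.
Second-highest bid $96 exceeds the reserve $87 → payment $96.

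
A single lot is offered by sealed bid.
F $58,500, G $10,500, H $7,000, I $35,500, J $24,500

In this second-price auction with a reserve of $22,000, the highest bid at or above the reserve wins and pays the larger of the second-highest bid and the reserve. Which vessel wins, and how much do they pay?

Sorting bids: 58,500 (F) > 35,500 (I) > 24,500 (J) > 10,500 (G) > 7,000 (H)
F has the top bid at or above the reserve ($58,500).
max(second-highest $35,500, reserve $22,000) = $35,500; the reserve does not bind.

F pays $35,500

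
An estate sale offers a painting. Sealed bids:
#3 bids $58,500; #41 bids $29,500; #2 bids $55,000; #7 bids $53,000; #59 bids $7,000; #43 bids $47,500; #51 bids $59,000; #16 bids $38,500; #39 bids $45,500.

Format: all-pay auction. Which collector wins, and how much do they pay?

#51 pays $59,000

Rule: the highest bidder wins the item, but every bidder pays their own bid.
Bids in order: 59,000 (#51) > 58,500 (#3) > 55,000 (#2) > 53,000 (#7) > 47,500 (#43) > 45,500 (#39) > …
#51 wins with the top bid; all bids are sunk regardless.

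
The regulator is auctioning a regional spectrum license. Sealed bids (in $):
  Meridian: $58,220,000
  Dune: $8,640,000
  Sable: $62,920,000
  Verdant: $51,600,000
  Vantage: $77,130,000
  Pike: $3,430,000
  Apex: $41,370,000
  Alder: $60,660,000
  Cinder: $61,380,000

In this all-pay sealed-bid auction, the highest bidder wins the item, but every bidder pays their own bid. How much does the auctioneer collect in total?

Sorting bids: 77,130,000 (Vantage) > 62,920,000 (Sable) > 61,380,000 (Cinder) > 60,660,000 (Alder) > 58,220,000 (Meridian) > 51,600,000 (Verdant) > …
Vantage wins with the top bid; all bids are sunk regardless.
Every bidder forfeits their bid regardless of winning.
Revenue = 58,220,000 + 8,640,000 + 62,920,000 + 51,600,000 + 77,130,000 + 3,430,000 + 41,370,000 + 60,660,000 + 61,380,000 = $425,350,000.

Total revenue: $425,350,000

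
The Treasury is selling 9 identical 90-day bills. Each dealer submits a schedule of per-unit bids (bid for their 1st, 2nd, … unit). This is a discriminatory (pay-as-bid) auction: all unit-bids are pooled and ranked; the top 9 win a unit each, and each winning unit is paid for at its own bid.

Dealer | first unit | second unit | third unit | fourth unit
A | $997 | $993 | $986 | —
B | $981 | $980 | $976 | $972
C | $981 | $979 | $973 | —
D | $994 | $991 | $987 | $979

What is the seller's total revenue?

Total revenue: $8,890

All unit-bids, highest first — top 9: 997 (A-1), 994 (D-1), 993 (A-2), 991 (D-2), 987 (D-3), 986 (A-3), 981 (B-1), 981 (C-1), 980 (B-2)
Next rejected bid: $979 (not a price — pay-as-bid).
Each winning unit pays its own bid.
Revenue = 997 + 994 + 993 + 991 + 987 + 986 + 981 + 981 + 980 = $8,890.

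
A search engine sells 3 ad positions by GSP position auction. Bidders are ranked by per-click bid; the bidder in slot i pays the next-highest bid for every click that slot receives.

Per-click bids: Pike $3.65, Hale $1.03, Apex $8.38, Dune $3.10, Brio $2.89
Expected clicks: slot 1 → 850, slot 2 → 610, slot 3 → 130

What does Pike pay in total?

Pike pays $1891.00

Per-click bids in order: $8.38 (Apex) > $3.65 (Pike) > $3.10 (Dune) > $2.89 (Brio) > …
Pike holds slot 2 → pays next bid $3.10 × 610 clicks = $1891.00.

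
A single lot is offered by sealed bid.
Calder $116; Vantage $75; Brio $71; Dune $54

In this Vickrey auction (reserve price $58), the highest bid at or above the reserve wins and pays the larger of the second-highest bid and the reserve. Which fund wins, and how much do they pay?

Calder pays $75

Sorting bids: 116 (Calder) > 75 (Vantage) > 71 (Brio) > 54 (Dune)
Calder has the top bid at or above the reserve ($116).
max(second-highest $75, reserve $58) = $75; the reserve does not bind.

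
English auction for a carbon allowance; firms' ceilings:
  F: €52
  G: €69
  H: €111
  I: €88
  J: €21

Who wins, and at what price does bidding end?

Limits in order: 111 (H) > 88 (I) > 69 (G) > 52 (F) > 21 (J)
Once the price passes €88, only H is left; the hammer falls at I's limit of €88.

H wins at €88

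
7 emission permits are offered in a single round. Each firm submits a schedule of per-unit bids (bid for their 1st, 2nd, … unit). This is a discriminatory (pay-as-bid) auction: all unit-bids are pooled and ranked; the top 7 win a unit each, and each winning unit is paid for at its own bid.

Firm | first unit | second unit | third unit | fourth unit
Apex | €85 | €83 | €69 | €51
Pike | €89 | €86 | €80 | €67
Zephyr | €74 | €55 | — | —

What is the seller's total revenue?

Pooled unit-bids ranked (top 7): 89 (Pike-1), 86 (Pike-2), 85 (Apex-1), 83 (Apex-2), 80 (Pike-3), 74 (Zephyr-1), 69 (Apex-3)
Next rejected bid: €67 (not a price — pay-as-bid).
Each winning unit pays its own bid.
Revenue = 89 + 86 + 85 + 83 + 80 + 74 + 69 = €566.

Total revenue: €566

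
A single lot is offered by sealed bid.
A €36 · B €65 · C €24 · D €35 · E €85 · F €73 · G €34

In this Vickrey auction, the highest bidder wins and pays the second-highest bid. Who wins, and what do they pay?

E pays €73

Bids in order: 85 (E) > 73 (F) > 65 (B) > 36 (A) > 35 (D) > 34 (G) > …
Second-price: E pays F's bid of €73.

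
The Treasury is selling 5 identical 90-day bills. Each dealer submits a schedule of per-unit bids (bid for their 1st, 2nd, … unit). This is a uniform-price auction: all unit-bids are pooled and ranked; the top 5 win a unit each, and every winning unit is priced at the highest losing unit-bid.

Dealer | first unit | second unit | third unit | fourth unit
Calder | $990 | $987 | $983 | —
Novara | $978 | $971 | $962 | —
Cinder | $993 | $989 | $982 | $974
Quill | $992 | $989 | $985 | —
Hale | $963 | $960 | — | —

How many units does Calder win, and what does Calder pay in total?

Calder: 1 unit, pays $987

Merging the schedules and taking the best 5: 993 (Cinder-1), 992 (Quill-1), 990 (Calder-1), 989 (Cinder-2), 989 (Quill-2)
First bid not allocated: $987.
Calder wins 1 unit(s) at $987 each.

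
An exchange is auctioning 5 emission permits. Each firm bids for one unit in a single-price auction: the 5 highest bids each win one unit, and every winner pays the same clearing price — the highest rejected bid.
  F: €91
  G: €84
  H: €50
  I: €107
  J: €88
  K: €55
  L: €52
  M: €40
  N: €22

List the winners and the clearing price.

Sorting: 107 (I), 91 (F), 88 (J), 84 (G), 55 (K), 52 (L), 50 (H), …
Top 5: I, F, J, G, K.
Highest unsuccessful bid: €52 → clearing price.

I, F, J, G, K; each pays €52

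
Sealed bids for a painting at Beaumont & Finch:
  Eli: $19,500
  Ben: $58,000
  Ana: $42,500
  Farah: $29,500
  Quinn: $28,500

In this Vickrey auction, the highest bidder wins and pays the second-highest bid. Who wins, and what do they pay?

Ben pays $42,500

Bids in order: 58,000 (Ben) > 42,500 (Ana) > 29,500 (Farah) > 28,500 (Quinn) > 19,500 (Eli)
Second-price: Ben pays Ana's bid of $42,500.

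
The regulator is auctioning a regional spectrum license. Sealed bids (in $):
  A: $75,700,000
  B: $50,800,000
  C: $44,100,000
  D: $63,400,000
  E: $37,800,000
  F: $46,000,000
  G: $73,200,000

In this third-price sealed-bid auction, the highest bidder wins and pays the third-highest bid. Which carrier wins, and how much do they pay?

Bids in order: 75,700,000 (A) > 73,200,000 (G) > 63,400,000 (D) > 50,800,000 (B) > 46,000,000 (F) > 44,100,000 (C) > …
A wins; payment is bid #3 in the ranking = $63,400,000.

A pays $63,400,000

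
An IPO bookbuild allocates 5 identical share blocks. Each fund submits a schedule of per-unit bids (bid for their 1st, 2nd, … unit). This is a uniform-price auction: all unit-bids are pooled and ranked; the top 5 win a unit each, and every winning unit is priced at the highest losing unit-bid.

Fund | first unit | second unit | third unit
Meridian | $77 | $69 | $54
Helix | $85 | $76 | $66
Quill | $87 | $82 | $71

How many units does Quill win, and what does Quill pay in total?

Merging the schedules and taking the best 5: 87 (Quill-1), 85 (Helix-1), 82 (Quill-2), 77 (Meridian-1), 76 (Helix-2)
First bid not allocated: $71.
Quill wins 2 unit(s) at $71 each.

Quill: 2 units, pays $142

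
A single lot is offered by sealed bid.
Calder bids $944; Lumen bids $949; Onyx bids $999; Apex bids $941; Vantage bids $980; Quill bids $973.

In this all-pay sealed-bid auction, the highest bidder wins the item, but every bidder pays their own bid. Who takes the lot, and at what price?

All-pay sealed-bid auction: the highest bidder wins the item, but every bidder pays their own bid.
Sorting bids: 999 (Onyx) > 980 (Vantage) > 973 (Quill) > 949 (Lumen) > 944 (Calder) > 941 (Apex)
Onyx wins with the top bid; all bids are sunk regardless.

Onyx pays $999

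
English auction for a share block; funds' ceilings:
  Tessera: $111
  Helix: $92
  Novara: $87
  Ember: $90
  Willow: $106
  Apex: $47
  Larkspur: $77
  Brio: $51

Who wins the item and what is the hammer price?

Limits ranked: 111 (Tessera) > 106 (Willow) > 92 (Helix) > 90 (Ember) > 87 (Novara) > 77 (Larkspur) > …
Once the price passes $106, only Tessera is left; the hammer falls at Willow's limit of $106.

Tessera wins at $106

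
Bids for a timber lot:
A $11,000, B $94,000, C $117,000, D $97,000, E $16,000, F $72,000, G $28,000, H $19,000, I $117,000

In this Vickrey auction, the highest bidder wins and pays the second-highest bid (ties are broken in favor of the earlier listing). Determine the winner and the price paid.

Vickrey auction: the highest bidder wins and pays the second-highest bid.
Sorting bids: 117,000 (C) > 117,000 (I) > 97,000 (D) > 94,000 (B) > 72,000 (F) > 28,000 (G) > …
Tie at $117,000 → C wins by tie-break.
Second-price: C pays I's bid of $117,000.

C pays $117,000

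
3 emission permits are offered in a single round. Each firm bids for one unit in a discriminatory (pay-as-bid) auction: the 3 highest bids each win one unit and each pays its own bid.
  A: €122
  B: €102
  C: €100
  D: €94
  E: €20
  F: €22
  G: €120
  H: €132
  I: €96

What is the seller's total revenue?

Total revenue: €374

Sorting: 132 (H), 122 (A), 120 (G), 102 (B), 100 (C), …
The 3 highest are H, A, G.
Total revenue = 132 + 122 + 120 = €374.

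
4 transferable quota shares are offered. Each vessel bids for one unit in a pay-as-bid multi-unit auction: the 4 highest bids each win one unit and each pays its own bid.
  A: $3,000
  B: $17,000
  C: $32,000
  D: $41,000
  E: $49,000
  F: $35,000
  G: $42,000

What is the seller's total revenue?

Bids ranked high→low: 49,000 (E), 42,000 (G), 41,000 (D), 35,000 (F), 32,000 (C), 17,000 (B), …
The 4 highest are E, G, D, F.
Total revenue = 49,000 + 42,000 + 41,000 + 35,000 = $167,000.

Total revenue: $167,000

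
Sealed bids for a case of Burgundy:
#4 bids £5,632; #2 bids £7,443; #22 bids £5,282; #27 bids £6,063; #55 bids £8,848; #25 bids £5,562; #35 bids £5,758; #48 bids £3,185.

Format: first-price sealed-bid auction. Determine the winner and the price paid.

Bids ranked: 8,848 (#55) > 7,443 (#2) > 6,063 (#27) > 5,758 (#35) > 5,632 (#4) > 5,562 (#25) > …
#55 has the highest bid and pays exactly that: £8,848.

#55 pays £8,848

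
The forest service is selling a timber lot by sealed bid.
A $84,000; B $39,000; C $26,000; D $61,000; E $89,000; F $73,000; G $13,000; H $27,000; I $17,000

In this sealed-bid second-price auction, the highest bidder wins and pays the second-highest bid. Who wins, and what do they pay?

Rule: the highest bidder wins and pays the second-highest bid.
Bids in order: 89,000 (E) > 84,000 (A) > 73,000 (F) > 61,000 (D) > 39,000 (B) > 27,000 (H) > …
E wins with the highest bid; price is set by the runner-up at $84,000.

E pays $84,000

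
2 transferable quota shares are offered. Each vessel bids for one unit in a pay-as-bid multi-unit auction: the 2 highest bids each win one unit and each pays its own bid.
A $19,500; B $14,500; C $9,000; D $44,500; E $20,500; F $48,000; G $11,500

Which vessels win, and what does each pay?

F $48,000, D $44,500

Sorting: 48,000 (F), 44,500 (D), 20,500 (E), 19,500 (A), …
The 2 highest are F, D.
Each winner pays its own bid: F $48,000, D $44,500.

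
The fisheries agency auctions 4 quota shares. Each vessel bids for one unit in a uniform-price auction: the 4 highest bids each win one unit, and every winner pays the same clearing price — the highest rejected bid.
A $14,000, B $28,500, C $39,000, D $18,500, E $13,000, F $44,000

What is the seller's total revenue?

Ordering the bids: 44,000 (F), 39,000 (C), 28,500 (B), 18,500 (D), 14,000 (A), 13,000 (E)
Top 4: F, C, B, D.
Clearing price = highest rejected bid = $14,000.
Total revenue = 4 × $14,000 = $56,000.

Total revenue: $56,000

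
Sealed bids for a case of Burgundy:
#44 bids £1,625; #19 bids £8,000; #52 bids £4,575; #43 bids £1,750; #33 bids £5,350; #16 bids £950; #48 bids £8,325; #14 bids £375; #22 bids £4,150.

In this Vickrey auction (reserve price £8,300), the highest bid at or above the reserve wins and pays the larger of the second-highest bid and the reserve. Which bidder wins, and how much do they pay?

Rule: the highest bid at or above the reserve wins and pays the larger of the second-highest bid and the reserve.
Bids in order: 8,325 (#48) > 8,000 (#19) > 5,350 (#33) > 4,575 (#52) > 4,150 (#22) > 1,750 (#43) > …
Highest eligible bid: #48 at £8,325.
max(second-highest £8,000, reserve £8,300) = £8,300.

#48 pays £8,300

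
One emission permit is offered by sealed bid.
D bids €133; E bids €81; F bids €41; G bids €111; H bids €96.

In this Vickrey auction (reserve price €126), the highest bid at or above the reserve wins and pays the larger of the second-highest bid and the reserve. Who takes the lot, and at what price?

D pays €126

Vickrey auction (reserve price €126): the highest bid at or above the reserve wins and pays the larger of the second-highest bid and the reserve.
Bids in order: 133 (D) > 111 (G) > 96 (H) > 81 (E) > 41 (F)
Highest eligible bid: D at €133.
max(second-highest €111, reserve €126) = €126.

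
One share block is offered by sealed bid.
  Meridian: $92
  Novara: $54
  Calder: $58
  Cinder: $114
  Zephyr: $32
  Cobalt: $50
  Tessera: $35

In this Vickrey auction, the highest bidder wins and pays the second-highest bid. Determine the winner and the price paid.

Vickrey auction: the highest bidder wins and pays the second-highest bid.
Bids in order: 114 (Cinder) > 92 (Meridian) > 58 (Calder) > 54 (Novara) > 50 (Cobalt) > 35 (Tessera) > …
Cinder is highest; pays the second-highest bid, $92.

Cinder pays $92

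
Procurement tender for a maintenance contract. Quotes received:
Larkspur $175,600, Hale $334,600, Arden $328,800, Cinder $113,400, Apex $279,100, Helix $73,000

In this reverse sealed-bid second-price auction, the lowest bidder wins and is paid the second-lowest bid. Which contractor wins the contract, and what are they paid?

Helix is paid $113,400

Reverse sealed-bid second-price auction: the lowest bidder wins and is paid the second-lowest bid.
Sorting bids: 73,000 (Helix) < 113,400 (Cinder) < 175,600 (Larkspur) < 279,100 (Apex) < 328,800 (Arden) < 334,600 (Hale)
Helix is lowest; is paid the second-lowest bid, $113,400.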